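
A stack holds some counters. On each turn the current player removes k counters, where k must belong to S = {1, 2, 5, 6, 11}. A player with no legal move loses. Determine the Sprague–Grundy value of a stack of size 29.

n :  0  1  2  3  4  5  6  7  8  9 10 11 12 13 14 15 16 17 18 19 20 21 22 23 24 25 26 27 28 29
G :  0  1  2  0  1  2  3  0  1  2  0  1  2  3  4  5  3  0  1  2  0  1  2  3  0  1  2  0  1  2

2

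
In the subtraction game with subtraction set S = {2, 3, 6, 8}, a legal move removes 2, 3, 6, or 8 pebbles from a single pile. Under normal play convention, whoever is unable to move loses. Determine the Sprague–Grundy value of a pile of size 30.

1

G(0) = 0
G(1) = mex{} = 0
G(2) = mex{0} = 1
G(3) = mex{0,0} = 1
G(4) = mex{1,0} = 2
G(5) = mex{1,1} = 0
G(6) = mex{2,1,0} = 3
G(7) = mex{0,2,0} = 1
G(8) = mex{3,0,1,0} = 2
G(9) = mex{1,3,1,0} = 2
G(10) = mex{2,1,2,1} = 0
G(11) = mex{2,2,0,1} = 3
G(12) = mex{0,2,3,2} = 1
G(13) = mex{3,0,1,0} = 2
G(14) = mex{1,3,2,3} = 0
G(15) = mex{2,1,2,1} = 0
G(16) = mex{0,2,0,2} = 1
G(17) = mex{0,0,3,2} = 1
G(18) = mex{1,0,1,0} = 2
G(19) = mex{1,1,2,3} = 0
G(20) = mex{2,1,0,1} = 3
G(21) = mex{0,2,0,2} = 1
G(22) = mex{3,0,1,0} = 2
G(23) = mex{1,3,1,0} = 2
G(24) = mex{2,1,2,1} = 0
G(25) = mex{2,2,0,1} = 3
G(26) = mex{0,2,3,2} = 1
G(27) = mex{3,0,1,0} = 2
G(28) = mex{1,3,2,3} = 0
G(29) = mex{2,1,2,1} = 0
G(30) = mex{0,2,0,2} = 1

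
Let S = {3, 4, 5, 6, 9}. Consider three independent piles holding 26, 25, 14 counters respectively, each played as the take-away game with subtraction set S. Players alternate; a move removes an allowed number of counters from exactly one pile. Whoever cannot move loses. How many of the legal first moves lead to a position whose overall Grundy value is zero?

All piles use S = {3, 4, 5, 6, 9}:
n :  0  1  2  3  4  5  6  7  8  9 10 11 12 13 14 15 16 17 18 19 20 21 22 23 24 25 26
G :  0  0  0  1  1  1  2  2  2  3  3  3  0  0  0  1  1  1  2  2  2  3  3  3  0  0  0
Pile A: G(26) = 0.
Pile B: G(25) = 0.
Pile C: G(14) = 0.
Combined Grundy value = 0 ⊕ 0 ⊕ 0 = 0.
A winning move leaves total XOR = 0, i.e. changes one component's Grundy value g to g ⊕ X where X is the current total.
Pile A: target g' = 0⊕0 = 0, but every legal move changes the Grundy value (mex property), so 0 moves.
Pile B: target g' = 0⊕0 = 0, but every legal move changes the Grundy value (mex property), so 0 moves.
Pile C: target g' = 0⊕0 = 0, but every legal move changes the Grundy value (mex property), so 0 moves.

0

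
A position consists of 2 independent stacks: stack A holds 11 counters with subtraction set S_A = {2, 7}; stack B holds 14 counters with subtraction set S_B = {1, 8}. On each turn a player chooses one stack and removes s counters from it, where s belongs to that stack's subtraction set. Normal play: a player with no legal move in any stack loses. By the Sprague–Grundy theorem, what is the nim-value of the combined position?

Stack A, S = {2, 7}:
n :  0  1  2  3  4  5  6  7  8  9 10 11
G :  0  0  1  1  0  0  1  1  2  0  0  1
G_A(11) = 1.
Stack B, S = {1, 8}:
n :  0  1  2  3  4  5  6  7  8  9 10 11 12 13 14
G :  0  1  0  1  0  1  0  1  2  0  1  0  1  0  1
G_B(14) = 1.
Combined Grundy value = 1 ⊕ 1 = 0.

0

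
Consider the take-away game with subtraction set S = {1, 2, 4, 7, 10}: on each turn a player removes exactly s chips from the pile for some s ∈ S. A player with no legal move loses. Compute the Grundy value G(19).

1

n :  0  1  2  3  4  5  6  7  8  9 10 11 12 13 14 15 16 17 18 19
G :  0  1  2  0  1  2  0  1  2  0  1  2  0  1  2  0  1  2  0  1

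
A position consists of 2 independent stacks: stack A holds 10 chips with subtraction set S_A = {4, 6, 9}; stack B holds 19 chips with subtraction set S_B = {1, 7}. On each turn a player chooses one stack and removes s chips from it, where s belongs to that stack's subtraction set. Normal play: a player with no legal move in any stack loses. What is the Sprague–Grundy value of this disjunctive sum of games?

Stack A, S = {4, 6, 9}:
n :  0  1  2  3  4  5  6  7  8  9 10
G :  0  0  0  0  1  1  1  1  2  2  2
G_A(10) = 2.
Stack B, S = {1, 7}:
G(0) = 0
G(1) = mex{0} = 1
G(2) = mex{1} = 0
G(3) = mex{0} = 1
G(4) = mex{1} = 0
G(5) = mex{0} = 1
G(6) = mex{1} = 0
G(7) = mex{0,0} = 1
G(8) = mex{1,1} = 0
G(9) = mex{0,0} = 1
G(10) = mex{1,1} = 0
G(11) = mex{0,0} = 1
G(12) = mex{1,1} = 0
G(13) = mex{0,0} = 1
G(14) = mex{1,1} = 0
G(15) = mex{0,0} = 1
G(16) = mex{1,1} = 0
G(17) = mex{0,0} = 1
G(18) = mex{1,1} = 0
G(19) = mex{0,0} = 1
G_B(19) = 1.
Combined Grundy value = 2 ⊕ 1 = 3.

3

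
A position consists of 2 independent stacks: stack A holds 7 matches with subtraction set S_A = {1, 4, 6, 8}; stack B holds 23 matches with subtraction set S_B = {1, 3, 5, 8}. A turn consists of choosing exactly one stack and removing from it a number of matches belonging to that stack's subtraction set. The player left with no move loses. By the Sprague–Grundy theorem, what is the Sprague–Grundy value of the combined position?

2

Stack A, S = {1, 4, 6, 8}:
n : 0 1 2 3 4 5 6 7
G : 0 1 0 1 2 0 1 0
G_A(7) = 0.
Stack B, S = {1, 3, 5, 8}:
G(0) = 0
G(1) = mex{0} = 1
G(2) = mex{1} = 0
G(3) = mex{0,0} = 1
G(4) = mex{1,1} = 0
G(5) = mex{0,0,0} = 1
G(6) = mex{1,1,1} = 0
G(7) = mex{0,0,0} = 1
G(8) = mex{1,1,1,0} = 2
G(9) = mex{2,0,0,1} = 3
G(10) = mex{3,1,1,0} = 2
G(11) = mex{2,2,0,1} = 3
G(12) = mex{3,3,1,0} = 2
G(13) = mex{2,2,2,1} = 0
G(14) = mex{0,3,3,0} = 1
G(15) = mex{1,2,2,1} = 0
G(16) = mex{0,0,3,2} = 1
G(17) = mex{1,1,2,3} = 0
G(18) = mex{0,0,0,2} = 1
G(19) = mex{1,1,1,3} = 0
G(20) = mex{0,0,0,2} = 1
G(21) = mex{1,1,1,0} = 2
G(22) = mex{2,0,0,1} = 3
G(23) = mex{3,1,1,0} = 2
G_B(23) = 2.
Combined Grundy value = 0 ⊕ 2 = 2.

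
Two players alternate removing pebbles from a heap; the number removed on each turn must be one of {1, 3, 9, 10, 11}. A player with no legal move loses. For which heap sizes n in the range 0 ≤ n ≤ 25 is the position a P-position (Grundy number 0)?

n :  0  1  2  3  4  5  6  7  8  9 10 11 12 13 14 15 16 17 18 19 20 21 22 23 24 25
G :  0  1  0  1  0  1  0  1  0  1  2  3  2  3  2  3  2  3  2  3  0  1  0  1  0  1
P-positions are exactly the n with G(n) = 0.

0, 2, 4, 6, 8, 20, 22, 24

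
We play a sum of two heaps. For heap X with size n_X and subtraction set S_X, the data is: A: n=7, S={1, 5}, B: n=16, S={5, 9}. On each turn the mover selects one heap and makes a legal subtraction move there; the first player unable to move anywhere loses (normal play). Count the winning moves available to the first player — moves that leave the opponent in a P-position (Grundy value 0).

Heap A, S = {1, 5}:
n : 0 1 2 3 4 5 6 7
G : 0 1 0 1 0 1 0 1
G_A(7) = 1.
Heap B, S = {5, 9}:
n :  0  1  2  3  4  5  6  7  8  9 10 11 12 13 14 15 16
G :  0  0  0  0  0  1  1  1  1  1  2  2  2  2  0  0  0
G_B(16) = 0.
Combined Grundy value = 1 ⊕ 0 = 1.
A winning move leaves total XOR = 0, i.e. changes one component's Grundy value g to g ⊕ X where X is the current total.
Heap A: need g' = 1⊕1 = 0. Options: 7−1→G=0, 7−5→G=0. Hits: 2.
Heap B: need g' = 0⊕1 = 1. Options: 16−5→G=2, 16−9→G=1. Hits: 1.

3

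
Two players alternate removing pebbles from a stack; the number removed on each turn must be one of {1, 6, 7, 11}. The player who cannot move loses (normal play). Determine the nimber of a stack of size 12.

0

G(0) = 0
G(1) = mex{0} = 1
G(2) = mex{1} = 0
G(3) = mex{0} = 1
G(4) = mex{1} = 0
G(5) = mex{0} = 1
G(6) = mex{1,0} = 2
G(7) = mex{2,1,0} = 3
G(8) = mex{3,0,1} = 2
G(9) = mex{2,1,0} = 3
G(10) = mex{3,0,1} = 2
G(11) = mex{2,1,0,0} = 3
G(12) = mex{3,2,1,1} = 0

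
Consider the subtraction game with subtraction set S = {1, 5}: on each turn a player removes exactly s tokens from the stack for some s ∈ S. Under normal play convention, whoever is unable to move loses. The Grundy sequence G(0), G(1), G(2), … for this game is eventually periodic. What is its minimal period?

G(0) = 0
G(1) = mex{0} = 1
G(2) = mex{1} = 0
G(3) = mex{0} = 1
G(4) = mex{1} = 0
G(5) = mex{0,0} = 1
G(6) = mex{1,1} = 0
G(7) = mex{0,0} = 1
G(8) = mex{1,1} = 0
G(9) = mex{0,0} = 1
G(10) = mex{1,1} = 0
G(11) = mex{0,0} = 1
G(12) = mex{1,1} = 0
G(13) = mex{0,0} = 1
G(14) = mex{1,1} = 0
G(n+2) = G(n) holds for n = 0,…,4 (a full window of length max(S) = 5), so the sequence is purely periodic with period 2.

2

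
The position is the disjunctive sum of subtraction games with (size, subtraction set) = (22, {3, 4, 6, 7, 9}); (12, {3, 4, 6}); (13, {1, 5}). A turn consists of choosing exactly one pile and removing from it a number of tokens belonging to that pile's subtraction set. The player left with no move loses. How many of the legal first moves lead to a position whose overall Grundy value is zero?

3

Pile A, S = {3, 4, 6, 7, 9}:
n :  0  1  2  3  4  5  6  7  8  9 10 11 12 13 14 15 16 17 18 19 20 21 22
G :  0  0  0  1  1  1  2  2  2  3  3  3  0  0  0  1  1  1  2  2  2  3  3
G_A(22) = 3.
Pile B, S = {3, 4, 6}:
G(0) = 0
G(1) = mex{} = 0
G(2) = mex{} = 0
G(3) = mex{0} = 1
G(4) = mex{0,0} = 1
G(5) = mex{0,0} = 1
G(6) = mex{1,0,0} = 2
G(7) = mex{1,1,0} = 2
G(8) = mex{1,1,0} = 2
G(9) = mex{2,1,1} = 0
G(10) = mex{2,2,1} = 0
G(11) = mex{2,2,1} = 0
G(12) = mex{0,2,2} = 1
G_B(12) = 1.
Pile C, S = {1, 5}:
G(0) = 0
G(1) = mex{0} = 1
G(2) = mex{1} = 0
G(3) = mex{0} = 1
G(4) = mex{1} = 0
G(5) = mex{0,0} = 1
G(6) = mex{1,1} = 0
G(7) = mex{0,0} = 1
G(8) = mex{1,1} = 0
G(9) = mex{0,0} = 1
G(10) = mex{1,1} = 0
G(11) = mex{0,0} = 1
G(12) = mex{1,1} = 0
G(13) = mex{0,0} = 1
G_C(13) = 1.
Combined Grundy value = 3 ⊕ 1 ⊕ 1 = 3.
A winning move leaves total XOR = 0, i.e. changes one component's Grundy value g to g ⊕ X where X is the current total.
Pile A: need g' = 3⊕3 = 0. Options: 22−3→G=2, 22−4→G=2, 22−6→G=1, 22−7→G=1, 22−9→G=0. Hits: 1.
Pile B: need g' = 1⊕3 = 2. Options: 12−3→G=0, 12−4→G=2, 12−6→G=2. Hits: 2.
Pile C: need g' = 1⊕3 = 2. Options: 13−1→G=0, 13−5→G=0. Hits: 0.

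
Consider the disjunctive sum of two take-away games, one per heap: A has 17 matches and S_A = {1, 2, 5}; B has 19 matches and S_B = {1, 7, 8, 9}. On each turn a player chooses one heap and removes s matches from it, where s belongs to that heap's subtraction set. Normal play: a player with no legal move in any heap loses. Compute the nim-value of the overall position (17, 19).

Heap A, S = {1, 2, 5}:
n :  0  1  2  3  4  5  6  7  8  9 10 11 12 13 14 15 16 17
G :  0  1  2  0  1  2  0  1  2  0  1  2  0  1  2  0  1  2
G_A(17) = 2.
Heap B, S = {1, 7, 8, 9}:
n :  0  1  2  3  4  5  6  7  8  9 10 11 12 13 14 15 16 17 18 19
G :  0  1  0  1  0  1  0  1  2  3  2  3  2  3  2  3  0  1  0  1
G_B(19) = 1.
Combined Grundy value = 2 ⊕ 1 = 3.

3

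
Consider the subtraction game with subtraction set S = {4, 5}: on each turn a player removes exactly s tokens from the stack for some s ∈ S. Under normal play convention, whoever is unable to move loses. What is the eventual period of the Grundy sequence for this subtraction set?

9

G(0) = 0
G(1) = mex{} = 0
G(2) = mex{} = 0
G(3) = mex{} = 0
G(4) = mex{0} = 1
G(5) = mex{0,0} = 1
G(6) = mex{0,0} = 1
G(7) = mex{0,0} = 1
G(8) = mex{1,0} = 2
G(9) = mex{1,1} = 0
G(10) = mex{1,1} = 0
G(11) = mex{1,1} = 0
G(12) = mex{2,1} = 0
G(13) = mex{0,2} = 1
G(14) = mex{0,0} = 1
G(15) = mex{0,0} = 1
G(16) = mex{0,0} = 1
G(17) = mex{1,0} = 2
G(18) = mex{1,1} = 0
G(19) = mex{1,1} = 0
G(n+9) = G(n) holds for n = 0,…,4 (a full window of length max(S) = 5), so the sequence is purely periodic with period 9.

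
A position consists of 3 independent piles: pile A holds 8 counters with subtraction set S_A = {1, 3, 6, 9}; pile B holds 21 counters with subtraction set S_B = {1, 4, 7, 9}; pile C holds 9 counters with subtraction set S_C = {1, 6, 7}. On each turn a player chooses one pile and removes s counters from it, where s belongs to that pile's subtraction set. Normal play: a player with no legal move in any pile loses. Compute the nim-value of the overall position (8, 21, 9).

Pile A, S = {1, 3, 6, 9}:
n : 0 1 2 3 4 5 6 7 8
G : 0 1 0 1 0 1 2 3 2
G_A(8) = 2.
Pile B, S = {1, 4, 7, 9}:
n :  0  1  2  3  4  5  6  7  8  9 10 11 12 13 14 15 16 17 18 19 20 21
G :  0  1  0  1  2  0  1  2  0  1  0  1  2  0  1  2  0  1  0  1  2  0
G_B(21) = 0.
Pile C, S = {1, 6, 7}:
n : 0 1 2 3 4 5 6 7 8 9
G : 0 1 0 1 0 1 2 3 2 3
G_C(9) = 3.
Combined Grundy value = 2 ⊕ 0 ⊕ 3 = 1.

1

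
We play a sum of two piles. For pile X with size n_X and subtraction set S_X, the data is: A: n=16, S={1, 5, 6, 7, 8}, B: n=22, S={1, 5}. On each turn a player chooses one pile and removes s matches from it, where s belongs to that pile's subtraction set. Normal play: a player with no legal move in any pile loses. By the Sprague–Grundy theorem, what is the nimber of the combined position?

Pile A, S = {1, 5, 6, 7, 8}:
G(0) = 0
G(1) = mex{0} = 1
G(2) = mex{1} = 0
G(3) = mex{0} = 1
G(4) = mex{1} = 0
G(5) = mex{0,0} = 1
G(6) = mex{1,1,0} = 2
G(7) = mex{2,0,1,0} = 3
G(8) = mex{3,1,0,1,0} = 2
G(9) = mex{2,0,1,0,1} = 3
G(10) = mex{3,1,0,1,0} = 2
G(11) = mex{2,2,1,0,1} = 3
G(12) = mex{3,3,2,1,0} = 4
G(13) = mex{4,2,3,2,1} = 0
G(14) = mex{0,3,2,3,2} = 1
G(15) = mex{1,2,3,2,3} = 0
G(16) = mex{0,3,2,3,2} = 1
G_A(16) = 1.
Pile B, S = {1, 5}:
G(0) = 0
G(1) = mex{0} = 1
G(2) = mex{1} = 0
G(3) = mex{0} = 1
G(4) = mex{1} = 0
G(5) = mex{0,0} = 1
G(6) = mex{1,1} = 0
G(7) = mex{0,0} = 1
G(8) = mex{1,1} = 0
G(9) = mex{0,0} = 1
G(10) = mex{1,1} = 0
G(11) = mex{0,0} = 1
G(12) = mex{1,1} = 0
G(13) = mex{0,0} = 1
G(14) = mex{1,1} = 0
G(15) = mex{0,0} = 1
G(16) = mex{1,1} = 0
G(17) = mex{0,0} = 1
G(18) = mex{1,1} = 0
G(19) = mex{0,0} = 1
G(20) = mex{1,1} = 0
G(21) = mex{0,0} = 1
G(22) = mex{1,1} = 0
G_B(22) = 0.
Combined Grundy value = 1 ⊕ 0 = 1.

1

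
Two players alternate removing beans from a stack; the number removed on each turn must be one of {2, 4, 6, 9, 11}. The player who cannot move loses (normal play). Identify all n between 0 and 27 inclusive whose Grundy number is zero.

0, 1, 8, 13, 16, 21, 26

G(0) = 0
G(1) = mex{} = 0
G(2) = mex{0} = 1
G(3) = mex{0} = 1
G(4) = mex{1,0} = 2
G(5) = mex{1,0} = 2
G(6) = mex{2,1,0} = 3
G(7) = mex{2,1,0} = 3
G(8) = mex{3,2,1} = 0
G(9) = mex{3,2,1,0} = 4
G(10) = mex{0,3,2,0} = 1
G(11) = mex{4,3,2,1,0} = 5
G(12) = mex{1,0,3,1,0} = 2
G(13) = mex{5,4,3,2,1} = 0
G(14) = mex{2,1,0,2,1} = 3
G(15) = mex{0,5,4,3,2} = 1
G(16) = mex{3,2,1,3,2} = 0
G(17) = mex{1,0,5,0,3} = 2
G(18) = mex{0,3,2,4,3} = 1
G(19) = mex{2,1,0,1,0} = 3
G(20) = mex{1,0,3,5,4} = 2
G(21) = mex{3,2,1,2,1} = 0
G(22) = mex{2,1,0,0,5} = 3
G(23) = mex{0,3,2,3,2} = 1
G(24) = mex{3,2,1,1,0} = 4
G(25) = mex{1,0,3,0,3} = 2
G(26) = mex{4,3,2,2,1} = 0
G(27) = mex{2,1,0,1,0} = 3
P-positions are exactly the n with G(n) = 0.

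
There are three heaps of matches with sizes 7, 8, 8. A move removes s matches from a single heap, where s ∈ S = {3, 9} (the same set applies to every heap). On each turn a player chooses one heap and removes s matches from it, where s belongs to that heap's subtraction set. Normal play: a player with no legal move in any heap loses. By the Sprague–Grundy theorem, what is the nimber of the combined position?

0

All heaps use S = {3, 9}:
G(0) = 0
G(1) = mex{} = 0
G(2) = mex{} = 0
G(3) = mex{0} = 1
G(4) = mex{0} = 1
G(5) = mex{0} = 1
G(6) = mex{1} = 0
G(7) = mex{1} = 0
G(8) = mex{1} = 0
Heap A: G(7) = 0.
Heap B: G(8) = 0.
Heap C: G(8) = 0.
Combined Grundy value = 0 ⊕ 0 ⊕ 0 = 0.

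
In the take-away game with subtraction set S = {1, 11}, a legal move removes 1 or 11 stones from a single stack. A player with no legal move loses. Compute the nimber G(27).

1

n :  0  1  2  3  4  5  6  7  8  9 10 11 12 13 14 15 16 17 18 19 20 21 22 23 24 25 26 27
G :  0  1  0  1  0  1  0  1  0  1  0  1  0  1  0  1  0  1  0  1  0  1  0  1  0  1  0  1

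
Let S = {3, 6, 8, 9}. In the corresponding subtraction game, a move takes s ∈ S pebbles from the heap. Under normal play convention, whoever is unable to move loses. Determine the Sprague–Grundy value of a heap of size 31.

G(0) = 0
G(1) = mex{} = 0
G(2) = mex{} = 0
G(3) = mex{0} = 1
G(4) = mex{0} = 1
G(5) = mex{0} = 1
G(6) = mex{1,0} = 2
G(7) = mex{1,0} = 2
G(8) = mex{1,0,0} = 2
G(9) = mex{2,1,0,0} = 3
G(10) = mex{2,1,0,0} = 3
G(11) = mex{2,1,1,0} = 3
G(12) = mex{3,2,1,1} = 0
G(13) = mex{3,2,1,1} = 0
G(14) = mex{3,2,2,1} = 0
G(15) = mex{0,3,2,2} = 1
G(16) = mex{0,3,2,2} = 1
G(17) = mex{0,3,3,2} = 1
G(18) = mex{1,0,3,3} = 2
G(19) = mex{1,0,3,3} = 2
G(20) = mex{1,0,0,3} = 2
G(21) = mex{2,1,0,0} = 3
G(22) = mex{2,1,0,0} = 3
G(23) = mex{2,1,1,0} = 3
G(24) = mex{3,2,1,1} = 0
G(25) = mex{3,2,1,1} = 0
G(26) = mex{3,2,2,1} = 0
G(27) = mex{0,3,2,2} = 1
G(28) = mex{0,3,2,2} = 1
G(29) = mex{0,3,3,2} = 1
G(30) = mex{1,0,3,3} = 2
G(31) = mex{1,0,3,3} = 2

2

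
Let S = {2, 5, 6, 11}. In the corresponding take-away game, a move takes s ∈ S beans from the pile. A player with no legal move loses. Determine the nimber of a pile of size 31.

3

n :  0  1  2  3  4  5  6  7  8  9 10 11 12 13 14 15 16 17 18 19 20 21 22 23 24 25 26 27 28 29 30 31
G :  0  0  1  1  0  2  1  3  0  2  1  3  2  2  3  3  0  0  1  1  0  2  1  3  0  2  1  3  2  2  3  3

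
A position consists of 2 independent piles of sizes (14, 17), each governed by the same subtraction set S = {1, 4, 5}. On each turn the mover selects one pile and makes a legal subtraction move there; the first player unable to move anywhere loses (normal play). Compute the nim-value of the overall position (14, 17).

3

All piles use S = {1, 4, 5}:
n :  0  1  2  3  4  5  6  7  8  9 10 11 12 13 14 15 16 17
G :  0  1  0  1  2  3  2  3  0  1  0  1  2  3  2  3  0  1
Pile A: G(14) = 2.
Pile B: G(17) = 1.
Combined Grundy value = 2 ⊕ 1 = 3.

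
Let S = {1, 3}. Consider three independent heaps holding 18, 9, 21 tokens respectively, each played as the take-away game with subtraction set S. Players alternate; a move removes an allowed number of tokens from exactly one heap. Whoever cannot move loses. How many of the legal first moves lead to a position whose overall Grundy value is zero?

All heaps use S = {1, 3}:
G(0) = 0
G(1) = mex{0} = 1
G(2) = mex{1} = 0
G(3) = mex{0,0} = 1
G(4) = mex{1,1} = 0
G(5) = mex{0,0} = 1
G(6) = mex{1,1} = 0
G(7) = mex{0,0} = 1
G(8) = mex{1,1} = 0
G(9) = mex{0,0} = 1
G(10) = mex{1,1} = 0
G(11) = mex{0,0} = 1
G(12) = mex{1,1} = 0
G(13) = mex{0,0} = 1
G(14) = mex{1,1} = 0
G(15) = mex{0,0} = 1
G(16) = mex{1,1} = 0
G(17) = mex{0,0} = 1
G(18) = mex{1,1} = 0
G(19) = mex{0,0} = 1
G(20) = mex{1,1} = 0
G(21) = mex{0,0} = 1
Heap A: G(18) = 0.
Heap B: G(9) = 1.
Heap C: G(21) = 1.
Combined Grundy value = 0 ⊕ 1 ⊕ 1 = 0.
A winning move leaves total XOR = 0, i.e. changes one component's Grundy value g to g ⊕ X where X is the current total.
Heap A: target g' = 0⊕0 = 0, but every legal move changes the Grundy value (mex property), so 0 moves.
Heap B: target g' = 1⊕0 = 1, but every legal move changes the Grundy value (mex property), so 0 moves.
Heap C: target g' = 1⊕0 = 1, but every legal move changes the Grundy value (mex property), so 0 moves.

0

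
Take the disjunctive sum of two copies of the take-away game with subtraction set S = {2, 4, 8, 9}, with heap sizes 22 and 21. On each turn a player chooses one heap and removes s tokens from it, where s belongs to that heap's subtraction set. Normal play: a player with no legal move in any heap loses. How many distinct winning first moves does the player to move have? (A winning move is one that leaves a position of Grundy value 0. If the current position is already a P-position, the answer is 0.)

3

All heaps use S = {2, 4, 8, 9}:
G(0) = 0
G(1) = mex{} = 0
G(2) = mex{0} = 1
G(3) = mex{0} = 1
G(4) = mex{1,0} = 2
G(5) = mex{1,0} = 2
G(6) = mex{2,1} = 0
G(7) = mex{2,1} = 0
G(8) = mex{0,2,0} = 1
G(9) = mex{0,2,0,0} = 1
G(10) = mex{1,0,1,0} = 2
G(11) = mex{1,0,1,1} = 2
G(12) = mex{2,1,2,1} = 0
G(13) = mex{2,1,2,2} = 0
G(14) = mex{0,2,0,2} = 1
G(15) = mex{0,2,0,0} = 1
G(16) = mex{1,0,1,0} = 2
G(17) = mex{1,0,1,1} = 2
G(18) = mex{2,1,2,1} = 0
G(19) = mex{2,1,2,2} = 0
G(20) = mex{0,2,0,2} = 1
G(21) = mex{0,2,0,0} = 1
G(22) = mex{1,0,1,0} = 2
Heap A: G(22) = 2.
Heap B: G(21) = 1.
Combined Grundy value = 2 ⊕ 1 = 3.
A winning move leaves total XOR = 0, i.e. changes one component's Grundy value g to g ⊕ X where X is the current total.
Heap A: need g' = 2⊕3 = 1. Options: 22−2→G=1, 22−4→G=0, 22−8→G=1, 22−9→G=0. Hits: 2.
Heap B: need g' = 1⊕3 = 2. Options: 21−2→G=0, 21−4→G=2, 21−8→G=0, 21−9→G=0. Hits: 1.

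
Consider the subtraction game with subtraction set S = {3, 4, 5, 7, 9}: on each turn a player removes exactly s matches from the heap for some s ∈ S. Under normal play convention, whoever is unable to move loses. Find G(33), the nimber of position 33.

3

n :  0  1  2  3  4  5  6  7  8  9 10 11 12 13 14 15 16 17 18 19 20 21 22 23 24 25 26 27 28 29 30 31 32 33
G :  0  0  0  1  1  1  2  2  2  3  3  3  0  0  0  1  1  1  2  2  2  3  3  3  0  0  0  1  1  1  2  2  2  3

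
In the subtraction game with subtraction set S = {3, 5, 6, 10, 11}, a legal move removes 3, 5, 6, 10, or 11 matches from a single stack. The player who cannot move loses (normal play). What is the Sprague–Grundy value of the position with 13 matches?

4

G(0) = 0
G(1) = mex{} = 0
G(2) = mex{} = 0
G(3) = mex{0} = 1
G(4) = mex{0} = 1
G(5) = mex{0,0} = 1
G(6) = mex{1,0,0} = 2
G(7) = mex{1,0,0} = 2
G(8) = mex{1,1,0} = 2
G(9) = mex{2,1,1} = 0
G(10) = mex{2,1,1,0} = 3
G(11) = mex{2,2,1,0,0} = 3
G(12) = mex{0,2,2,0,0} = 1
G(13) = mex{3,2,2,1,0} = 4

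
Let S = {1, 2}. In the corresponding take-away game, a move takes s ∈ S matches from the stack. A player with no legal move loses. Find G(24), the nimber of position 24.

0

n :  0  1  2  3  4  5  6  7  8  9 10 11 12 13 14 15 16 17 18 19 20 21 22 23 24
G :  0  1  2  0  1  2  0  1  2  0  1  2  0  1  2  0  1  2  0  1  2  0  1  2  0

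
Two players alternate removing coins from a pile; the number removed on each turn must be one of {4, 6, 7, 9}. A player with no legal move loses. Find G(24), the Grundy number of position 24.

2

G(0) = 0
G(1) = mex{} = 0
G(2) = mex{} = 0
G(3) = mex{} = 0
G(4) = mex{0} = 1
G(5) = mex{0} = 1
G(6) = mex{0,0} = 1
G(7) = mex{0,0,0} = 1
G(8) = mex{1,0,0} = 2
G(9) = mex{1,0,0,0} = 2
G(10) = mex{1,1,0,0} = 2
G(11) = mex{1,1,1,0} = 2
G(12) = mex{2,1,1,0} = 3
G(13) = mex{2,1,1,1} = 0
G(14) = mex{2,2,1,1} = 0
G(15) = mex{2,2,2,1} = 0
G(16) = mex{3,2,2,1} = 0
G(17) = mex{0,2,2,2} = 1
G(18) = mex{0,3,2,2} = 1
G(19) = mex{0,0,3,2} = 1
G(20) = mex{0,0,0,2} = 1
G(21) = mex{1,0,0,3} = 2
G(22) = mex{1,0,0,0} = 2
G(23) = mex{1,1,0,0} = 2
G(24) = mex{1,1,1,0} = 2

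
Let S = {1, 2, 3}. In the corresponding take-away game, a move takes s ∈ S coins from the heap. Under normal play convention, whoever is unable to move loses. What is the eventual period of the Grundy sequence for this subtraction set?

4

n :  0  1  2  3  4  5  6  7  8  9 10 11 12 13 14
G :  0  1  2  3  0  1  2  3  0  1  2  3  0  1  2
G(n+4) = G(n) holds for n = 0,…,2 (a full window of length max(S) = 3), so the sequence is purely periodic with period 4.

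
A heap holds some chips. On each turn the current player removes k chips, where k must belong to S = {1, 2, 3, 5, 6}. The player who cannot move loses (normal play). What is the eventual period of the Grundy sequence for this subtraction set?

4

n :  0  1  2  3  4  5  6  7  8  9 10 11 12 13 14
G :  0  1  2  3  0  1  2  3  0  1  2  3  0  1  2
G(n+4) = G(n) holds for n = 0,…,5 (a full window of length max(S) = 6), so the sequence is purely periodic with period 4.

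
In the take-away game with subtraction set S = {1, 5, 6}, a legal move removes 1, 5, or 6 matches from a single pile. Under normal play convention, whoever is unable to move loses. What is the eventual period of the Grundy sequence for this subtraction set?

G(0) = 0
G(1) = mex{0} = 1
G(2) = mex{1} = 0
G(3) = mex{0} = 1
G(4) = mex{1} = 0
G(5) = mex{0,0} = 1
G(6) = mex{1,1,0} = 2
G(7) = mex{2,0,1} = 3
G(8) = mex{3,1,0} = 2
G(9) = mex{2,0,1} = 3
G(10) = mex{3,1,0} = 2
G(11) = mex{2,2,1} = 0
G(12) = mex{0,3,2} = 1
G(13) = mex{1,2,3} = 0
G(14) = mex{0,3,2} = 1
G(15) = mex{1,2,3} = 0
G(16) = mex{0,0,2} = 1
G(17) = mex{1,1,0} = 2
G(18) = mex{2,0,1} = 3
G(19) = mex{3,1,0} = 2
G(20) = mex{2,0,1} = 3
G(21) = mex{3,1,0} = 2
G(22) = mex{2,2,1} = 0
G(23) = mex{0,3,2} = 1
G(n+11) = G(n) holds for n = 0,…,5 (a full window of length max(S) = 6), so the sequence is purely periodic with period 11.

11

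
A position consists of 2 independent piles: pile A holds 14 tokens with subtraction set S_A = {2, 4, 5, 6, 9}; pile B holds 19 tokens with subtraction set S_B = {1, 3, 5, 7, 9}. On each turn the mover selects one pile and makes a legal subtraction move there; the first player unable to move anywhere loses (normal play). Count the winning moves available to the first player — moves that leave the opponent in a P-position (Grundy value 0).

Pile A, S = {2, 4, 5, 6, 9}:
G(0) = 0
G(1) = mex{} = 0
G(2) = mex{0} = 1
G(3) = mex{0} = 1
G(4) = mex{1,0} = 2
G(5) = mex{1,0,0} = 2
G(6) = mex{2,1,0,0} = 3
G(7) = mex{2,1,1,0} = 3
G(8) = mex{3,2,1,1} = 0
G(9) = mex{3,2,2,1,0} = 4
G(10) = mex{0,3,2,2,0} = 1
G(11) = mex{4,3,3,2,1} = 0
G(12) = mex{1,0,3,3,1} = 2
G(13) = mex{0,4,0,3,2} = 1
G(14) = mex{2,1,4,0,2} = 3
G_A(14) = 3.
Pile B, S = {1, 3, 5, 7, 9}:
G(0) = 0
G(1) = mex{0} = 1
G(2) = mex{1} = 0
G(3) = mex{0,0} = 1
G(4) = mex{1,1} = 0
G(5) = mex{0,0,0} = 1
G(6) = mex{1,1,1} = 0
G(7) = mex{0,0,0,0} = 1
G(8) = mex{1,1,1,1} = 0
G(9) = mex{0,0,0,0,0} = 1
G(10) = mex{1,1,1,1,1} = 0
G(11) = mex{0,0,0,0,0} = 1
G(12) = mex{1,1,1,1,1} = 0
G(13) = mex{0,0,0,0,0} = 1
G(14) = mex{1,1,1,1,1} = 0
G(15) = mex{0,0,0,0,0} = 1
G(16) = mex{1,1,1,1,1} = 0
G(17) = mex{0,0,0,0,0} = 1
G(18) = mex{1,1,1,1,1} = 0
G(19) = mex{0,0,0,0,0} = 1
G_B(19) = 1.
Combined Grundy value = 3 ⊕ 1 = 2.
A winning move leaves total XOR = 0, i.e. changes one component's Grundy value g to g ⊕ X where X is the current total.
Pile A: need g' = 3⊕2 = 1. Options: 14−2→G=2, 14−4→G=1, 14−5→G=4, 14−6→G=0, 14−9→G=2. Hits: 1.
Pile B: need g' = 1⊕2 = 3. Options: 19−1→G=0, 19−3→G=0, 19−5→G=0, 19−7→G=0, 19−9→G=0. Hits: 0.

1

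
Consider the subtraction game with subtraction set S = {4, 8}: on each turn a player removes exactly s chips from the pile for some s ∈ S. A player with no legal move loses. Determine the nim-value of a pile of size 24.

0

n :  0  1  2  3  4  5  6  7  8  9 10 11 12 13 14 15 16 17 18 19 20 21 22 23 24
G :  0  0  0  0  1  1  1  1  2  2  2  2  0  0  0  0  1  1  1  1  2  2  2  2  0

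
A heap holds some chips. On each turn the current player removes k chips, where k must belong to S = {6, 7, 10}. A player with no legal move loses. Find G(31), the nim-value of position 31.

2

G(0) = 0
G(1) = mex{} = 0
G(2) = mex{} = 0
G(3) = mex{} = 0
G(4) = mex{} = 0
G(5) = mex{} = 0
G(6) = mex{0} = 1
G(7) = mex{0,0} = 1
G(8) = mex{0,0} = 1
G(9) = mex{0,0} = 1
G(10) = mex{0,0,0} = 1
G(11) = mex{0,0,0} = 1
G(12) = mex{1,0,0} = 2
G(13) = mex{1,1,0} = 2
G(14) = mex{1,1,0} = 2
G(15) = mex{1,1,0} = 2
G(16) = mex{1,1,1} = 0
G(17) = mex{1,1,1} = 0
G(18) = mex{2,1,1} = 0
G(19) = mex{2,2,1} = 0
G(20) = mex{2,2,1} = 0
G(21) = mex{2,2,1} = 0
G(22) = mex{0,2,2} = 1
G(23) = mex{0,0,2} = 1
G(24) = mex{0,0,2} = 1
G(25) = mex{0,0,2} = 1
G(26) = mex{0,0,0} = 1
G(27) = mex{0,0,0} = 1
G(28) = mex{1,0,0} = 2
G(29) = mex{1,1,0} = 2
G(30) = mex{1,1,0} = 2
G(31) = mex{1,1,0} = 2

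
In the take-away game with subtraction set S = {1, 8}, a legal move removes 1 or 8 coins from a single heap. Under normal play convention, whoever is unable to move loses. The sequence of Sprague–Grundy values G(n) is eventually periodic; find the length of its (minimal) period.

9

G(0) = 0
G(1) = mex{0} = 1
G(2) = mex{1} = 0
G(3) = mex{0} = 1
G(4) = mex{1} = 0
G(5) = mex{0} = 1
G(6) = mex{1} = 0
G(7) = mex{0} = 1
G(8) = mex{1,0} = 2
G(9) = mex{2,1} = 0
G(10) = mex{0,0} = 1
G(11) = mex{1,1} = 0
G(12) = mex{0,0} = 1
G(13) = mex{1,1} = 0
G(14) = mex{0,0} = 1
G(15) = mex{1,1} = 0
G(16) = mex{0,2} = 1
G(17) = mex{1,0} = 2
G(18) = mex{2,1} = 0
G(19) = mex{0,0} = 1
G(n+9) = G(n) holds for n = 0,…,7 (a full window of length max(S) = 8), so the sequence is purely periodic with period 9.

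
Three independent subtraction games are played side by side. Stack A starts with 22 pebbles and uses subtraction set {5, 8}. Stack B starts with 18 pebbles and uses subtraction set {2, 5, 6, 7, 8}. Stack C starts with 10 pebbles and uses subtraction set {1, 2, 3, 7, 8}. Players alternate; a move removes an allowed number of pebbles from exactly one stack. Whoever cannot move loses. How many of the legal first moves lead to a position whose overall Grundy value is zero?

3

Stack A, S = {5, 8}:
G(0) = 0
G(1) = mex{} = 0
G(2) = mex{} = 0
G(3) = mex{} = 0
G(4) = mex{} = 0
G(5) = mex{0} = 1
G(6) = mex{0} = 1
G(7) = mex{0} = 1
G(8) = mex{0,0} = 1
G(9) = mex{0,0} = 1
G(10) = mex{1,0} = 2
G(11) = mex{1,0} = 2
G(12) = mex{1,0} = 2
G(13) = mex{1,1} = 0
G(14) = mex{1,1} = 0
G(15) = mex{2,1} = 0
G(16) = mex{2,1} = 0
G(17) = mex{2,1} = 0
G(18) = mex{0,2} = 1
G(19) = mex{0,2} = 1
G(20) = mex{0,2} = 1
G(21) = mex{0,0} = 1
G(22) = mex{0,0} = 1
G_A(22) = 1.
Stack B, S = {2, 5, 6, 7, 8}:
G(0) = 0
G(1) = mex{} = 0
G(2) = mex{0} = 1
G(3) = mex{0} = 1
G(4) = mex{1} = 0
G(5) = mex{1,0} = 2
G(6) = mex{0,0,0} = 1
G(7) = mex{2,1,0,0} = 3
G(8) = mex{1,1,1,0,0} = 2
G(9) = mex{3,0,1,1,0} = 2
G(10) = mex{2,2,0,1,1} = 3
G(11) = mex{2,1,2,0,1} = 3
G(12) = mex{3,3,1,2,0} = 4
G(13) = mex{3,2,3,1,2} = 0
G(14) = mex{4,2,2,3,1} = 0
G(15) = mex{0,3,2,2,3} = 1
G(16) = mex{0,3,3,2,2} = 1
G(17) = mex{1,4,3,3,2} = 0
G(18) = mex{1,0,4,3,3} = 2
G_B(18) = 2.
Stack C, S = {1, 2, 3, 7, 8}:
n :  0  1  2  3  4  5  6  7  8  9 10
G :  0  1  2  3  0  1  2  3  4  0  1
G_C(10) = 1.
Combined Grundy value = 1 ⊕ 2 ⊕ 1 = 2.
A winning move leaves total XOR = 0, i.e. changes one component's Grundy value g to g ⊕ X where X is the current total.
Stack A: need g' = 1⊕2 = 3. Options: 22−5→G=0, 22−8→G=0. Hits: 0.
Stack B: need g' = 2⊕2 = 0. Options: 18−2→G=1, 18−5→G=0, 18−6→G=4, 18−7→G=3, 18−8→G=3. Hits: 1.
Stack C: need g' = 1⊕2 = 3. Options: 10−1→G=0, 10−2→G=4, 10−3→G=3, 10−7→G=3, 10−8→G=2. Hits: 2.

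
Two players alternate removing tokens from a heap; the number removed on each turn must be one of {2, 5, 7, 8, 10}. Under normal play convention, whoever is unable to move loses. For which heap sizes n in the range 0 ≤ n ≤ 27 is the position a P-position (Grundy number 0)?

0, 1, 4, 13, 16, 17

n :  0  1  2  3  4  5  6  7  8  9 10 11 12 13 14 15 16 17 18 19 20 21 22 23 24 25 26 27
G :  0  0  1  1  0  2  1  3  2  2  3  3  4  0  5  1  0  0  1  1  2  2  3  3  2  4  3  5
P-positions are exactly the n with G(n) = 0.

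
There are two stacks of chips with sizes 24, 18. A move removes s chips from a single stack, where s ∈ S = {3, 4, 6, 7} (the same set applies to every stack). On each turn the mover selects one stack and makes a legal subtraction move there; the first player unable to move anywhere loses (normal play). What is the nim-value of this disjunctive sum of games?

All stacks use S = {3, 4, 6, 7}:
G(0) = 0
G(1) = mex{} = 0
G(2) = mex{} = 0
G(3) = mex{0} = 1
G(4) = mex{0,0} = 1
G(5) = mex{0,0} = 1
G(6) = mex{1,0,0} = 2
G(7) = mex{1,1,0,0} = 2
G(8) = mex{1,1,0,0} = 2
G(9) = mex{2,1,1,0} = 3
G(10) = mex{2,2,1,1} = 0
G(11) = mex{2,2,1,1} = 0
G(12) = mex{3,2,2,1} = 0
G(13) = mex{0,3,2,2} = 1
G(14) = mex{0,0,2,2} = 1
G(15) = mex{0,0,3,2} = 1
G(16) = mex{1,0,0,3} = 2
G(17) = mex{1,1,0,0} = 2
G(18) = mex{1,1,0,0} = 2
G(19) = mex{2,1,1,0} = 3
G(20) = mex{2,2,1,1} = 0
G(21) = mex{2,2,1,1} = 0
G(22) = mex{3,2,2,1} = 0
G(23) = mex{0,3,2,2} = 1
G(24) = mex{0,0,2,2} = 1
Stack A: G(24) = 1.
Stack B: G(18) = 2.
Combined Grundy value = 1 ⊕ 2 = 3.

3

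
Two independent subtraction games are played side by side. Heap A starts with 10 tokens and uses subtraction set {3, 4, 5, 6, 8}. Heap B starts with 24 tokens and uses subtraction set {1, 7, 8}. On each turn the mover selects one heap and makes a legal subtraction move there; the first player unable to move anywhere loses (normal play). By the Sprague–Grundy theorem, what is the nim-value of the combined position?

0

Heap A, S = {3, 4, 5, 6, 8}:
n :  0  1  2  3  4  5  6  7  8  9 10
G :  0  0  0  1  1  1  2  2  2  3  3
G_A(10) = 3.
Heap B, S = {1, 7, 8}:
G(0) = 0
G(1) = mex{0} = 1
G(2) = mex{1} = 0
G(3) = mex{0} = 1
G(4) = mex{1} = 0
G(5) = mex{0} = 1
G(6) = mex{1} = 0
G(7) = mex{0,0} = 1
G(8) = mex{1,1,0} = 2
G(9) = mex{2,0,1} = 3
G(10) = mex{3,1,0} = 2
G(11) = mex{2,0,1} = 3
G(12) = mex{3,1,0} = 2
G(13) = mex{2,0,1} = 3
G(14) = mex{3,1,0} = 2
G(15) = mex{2,2,1} = 0
G(16) = mex{0,3,2} = 1
G(17) = mex{1,2,3} = 0
G(18) = mex{0,3,2} = 1
G(19) = mex{1,2,3} = 0
G(20) = mex{0,3,2} = 1
G(21) = mex{1,2,3} = 0
G(22) = mex{0,0,2} = 1
G(23) = mex{1,1,0} = 2
G(24) = mex{2,0,1} = 3
G_B(24) = 3.
Combined Grundy value = 3 ⊕ 3 = 0.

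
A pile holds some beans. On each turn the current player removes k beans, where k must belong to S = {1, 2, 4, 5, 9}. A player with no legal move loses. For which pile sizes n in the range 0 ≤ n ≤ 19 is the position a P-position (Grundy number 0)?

G(0) = 0
G(1) = mex{0} = 1
G(2) = mex{1,0} = 2
G(3) = mex{2,1} = 0
G(4) = mex{0,2,0} = 1
G(5) = mex{1,0,1,0} = 2
G(6) = mex{2,1,2,1} = 0
G(7) = mex{0,2,0,2} = 1
G(8) = mex{1,0,1,0} = 2
G(9) = mex{2,1,2,1,0} = 3
G(10) = mex{3,2,0,2,1} = 4
G(11) = mex{4,3,1,0,2} = 5
G(12) = mex{5,4,2,1,0} = 3
G(13) = mex{3,5,3,2,1} = 0
G(14) = mex{0,3,4,3,2} = 1
G(15) = mex{1,0,5,4,0} = 2
G(16) = mex{2,1,3,5,1} = 0
G(17) = mex{0,2,0,3,2} = 1
G(18) = mex{1,0,1,0,3} = 2
G(19) = mex{2,1,2,1,4} = 0
P-positions are exactly the n with G(n) = 0.

0, 3, 6, 13, 16, 19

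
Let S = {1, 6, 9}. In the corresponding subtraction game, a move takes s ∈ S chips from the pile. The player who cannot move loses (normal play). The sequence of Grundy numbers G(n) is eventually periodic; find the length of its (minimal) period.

5

n :  0  1  2  3  4  5  6  7  8  9 10 11 12 13 14 15 16 17 18 19 20 21 22 23 24 25 26
G :  0  1  0  1  0  1  2  0  1  2  3  2  0  1  0  1  2  0  1  0  1  2  0  1  0  1  2
From n = 11 onward G(n+5) = G(n); since this holds over max(S) = 9 consecutive positions the period is 5 (pre-period 11).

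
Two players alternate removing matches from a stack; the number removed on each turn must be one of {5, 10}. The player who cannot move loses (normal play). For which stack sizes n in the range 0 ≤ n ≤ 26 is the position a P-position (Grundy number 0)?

0, 1, 2, 3, 4, 15, 16, 17, 18, 19

n :  0  1  2  3  4  5  6  7  8  9 10 11 12 13 14 15 16 17 18 19 20 21 22 23 24 25 26
G :  0  0  0  0  0  1  1  1  1  1  2  2  2  2  2  0  0  0  0  0  1  1  1  1  1  2  2
P-positions are exactly the n with G(n) = 0.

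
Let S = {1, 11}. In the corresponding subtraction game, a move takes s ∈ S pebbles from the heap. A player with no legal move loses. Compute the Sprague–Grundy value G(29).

1

G(0) = 0
G(1) = mex{0} = 1
G(2) = mex{1} = 0
G(3) = mex{0} = 1
G(4) = mex{1} = 0
G(5) = mex{0} = 1
G(6) = mex{1} = 0
G(7) = mex{0} = 1
G(8) = mex{1} = 0
G(9) = mex{0} = 1
G(10) = mex{1} = 0
G(11) = mex{0,0} = 1
G(12) = mex{1,1} = 0
G(13) = mex{0,0} = 1
G(14) = mex{1,1} = 0
G(15) = mex{0,0} = 1
G(16) = mex{1,1} = 0
G(17) = mex{0,0} = 1
G(18) = mex{1,1} = 0
G(19) = mex{0,0} = 1
G(20) = mex{1,1} = 0
G(21) = mex{0,0} = 1
G(22) = mex{1,1} = 0
G(23) = mex{0,0} = 1
G(24) = mex{1,1} = 0
G(25) = mex{0,0} = 1
G(26) = mex{1,1} = 0
G(27) = mex{0,0} = 1
G(28) = mex{1,1} = 0
G(29) = mex{0,0} = 1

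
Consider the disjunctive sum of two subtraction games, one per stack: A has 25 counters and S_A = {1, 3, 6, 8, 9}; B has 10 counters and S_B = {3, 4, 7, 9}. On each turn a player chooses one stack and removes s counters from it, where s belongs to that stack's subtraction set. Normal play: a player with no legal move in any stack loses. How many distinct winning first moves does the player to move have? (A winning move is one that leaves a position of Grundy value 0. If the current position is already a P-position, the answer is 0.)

0

Stack A, S = {1, 3, 6, 8, 9}:
n :  0  1  2  3  4  5  6  7  8  9 10 11 12 13 14 15 16 17 18 19 20 21 22 23 24 25
G :  0  1  0  1  0  1  2  3  2  3  2  3  4  5  0  1  0  1  0  1  2  3  2  3  2  3
G_A(25) = 3.
Stack B, S = {3, 4, 7, 9}:
G(0) = 0
G(1) = mex{} = 0
G(2) = mex{} = 0
G(3) = mex{0} = 1
G(4) = mex{0,0} = 1
G(5) = mex{0,0} = 1
G(6) = mex{1,0} = 2
G(7) = mex{1,1,0} = 2
G(8) = mex{1,1,0} = 2
G(9) = mex{2,1,0,0} = 3
G(10) = mex{2,2,1,0} = 3
G_B(10) = 3.
Combined Grundy value = 3 ⊕ 3 = 0.
A winning move leaves total XOR = 0, i.e. changes one component's Grundy value g to g ⊕ X where X is the current total.
Stack A: target g' = 3⊕0 = 3, but every legal move changes the Grundy value (mex property), so 0 moves.
Stack B: target g' = 3⊕0 = 3, but every legal move changes the Grundy value (mex property), so 0 moves.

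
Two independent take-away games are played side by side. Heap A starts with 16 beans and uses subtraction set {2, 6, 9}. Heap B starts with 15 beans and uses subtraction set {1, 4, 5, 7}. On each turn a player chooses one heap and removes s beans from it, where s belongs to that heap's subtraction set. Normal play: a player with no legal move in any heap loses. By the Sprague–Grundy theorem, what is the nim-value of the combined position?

Heap A, S = {2, 6, 9}:
G(0) = 0
G(1) = mex{} = 0
G(2) = mex{0} = 1
G(3) = mex{0} = 1
G(4) = mex{1} = 0
G(5) = mex{1} = 0
G(6) = mex{0,0} = 1
G(7) = mex{0,0} = 1
G(8) = mex{1,1} = 0
G(9) = mex{1,1,0} = 2
G(10) = mex{0,0,0} = 1
G(11) = mex{2,0,1} = 3
G(12) = mex{1,1,1} = 0
G(13) = mex{3,1,0} = 2
G(14) = mex{0,0,0} = 1
G(15) = mex{2,2,1} = 0
G(16) = mex{1,1,1} = 0
G_A(16) = 0.
Heap B, S = {1, 4, 5, 7}:
G(0) = 0
G(1) = mex{0} = 1
G(2) = mex{1} = 0
G(3) = mex{0} = 1
G(4) = mex{1,0} = 2
G(5) = mex{2,1,0} = 3
G(6) = mex{3,0,1} = 2
G(7) = mex{2,1,0,0} = 3
G(8) = mex{3,2,1,1} = 0
G(9) = mex{0,3,2,0} = 1
G(10) = mex{1,2,3,1} = 0
G(11) = mex{0,3,2,2} = 1
G(12) = mex{1,0,3,3} = 2
G(13) = mex{2,1,0,2} = 3
G(14) = mex{3,0,1,3} = 2
G(15) = mex{2,1,0,0} = 3
G_B(15) = 3.
Combined Grundy value = 0 ⊕ 3 = 3.

3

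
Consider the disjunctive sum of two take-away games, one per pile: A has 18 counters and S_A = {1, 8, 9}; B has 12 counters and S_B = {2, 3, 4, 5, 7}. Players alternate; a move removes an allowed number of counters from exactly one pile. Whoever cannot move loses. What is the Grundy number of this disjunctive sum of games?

Pile A, S = {1, 8, 9}:
n :  0  1  2  3  4  5  6  7  8  9 10 11 12 13 14 15 16 17 18
G :  0  1  0  1  0  1  0  1  2  3  2  3  2  3  2  3  0  1  0
G_A(18) = 0.
Pile B, S = {2, 3, 4, 5, 7}:
G(0) = 0
G(1) = mex{} = 0
G(2) = mex{0} = 1
G(3) = mex{0,0} = 1
G(4) = mex{1,0,0} = 2
G(5) = mex{1,1,0,0} = 2
G(6) = mex{2,1,1,0} = 3
G(7) = mex{2,2,1,1,0} = 3
G(8) = mex{3,2,2,1,0} = 4
G(9) = mex{3,3,2,2,1} = 0
G(10) = mex{4,3,3,2,1} = 0
G(11) = mex{0,4,3,3,2} = 1
G(12) = mex{0,0,4,3,2} = 1
G_B(12) = 1.
Combined Grundy value = 0 ⊕ 1 = 1.

1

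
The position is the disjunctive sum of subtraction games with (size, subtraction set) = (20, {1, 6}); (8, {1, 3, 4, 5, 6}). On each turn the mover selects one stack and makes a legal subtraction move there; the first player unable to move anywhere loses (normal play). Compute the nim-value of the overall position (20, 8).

6

Stack A, S = {1, 6}:
n :  0  1  2  3  4  5  6  7  8  9 10 11 12 13 14 15 16 17 18 19 20
G :  0  1  0  1  0  1  2  0  1  0  1  0  1  2  0  1  0  1  0  1  2
G_A(20) = 2.
Stack B, S = {1, 3, 4, 5, 6}:
G(0) = 0
G(1) = mex{0} = 1
G(2) = mex{1} = 0
G(3) = mex{0,0} = 1
G(4) = mex{1,1,0} = 2
G(5) = mex{2,0,1,0} = 3
G(6) = mex{3,1,0,1,0} = 2
G(7) = mex{2,2,1,0,1} = 3
G(8) = mex{3,3,2,1,0} = 4
G_B(8) = 4.
Combined Grundy value = 2 ⊕ 4 = 6.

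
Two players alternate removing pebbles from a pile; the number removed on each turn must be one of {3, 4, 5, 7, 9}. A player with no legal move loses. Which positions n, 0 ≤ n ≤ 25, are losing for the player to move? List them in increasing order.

0, 1, 2, 12, 13, 14, 24, 25

n :  0  1  2  3  4  5  6  7  8  9 10 11 12 13 14 15 16 17 18 19 20 21 22 23 24 25
G :  0  0  0  1  1  1  2  2  2  3  3  3  0  0  0  1  1  1  2  2  2  3  3  3  0  0
P-positions are exactly the n with G(n) = 0.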